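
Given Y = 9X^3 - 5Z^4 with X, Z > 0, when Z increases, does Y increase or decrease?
Y decreases

Taking the partial derivative:
∂Y/∂Z = -20Z^3

∂Y/∂Z = -20Z^3 < 0 (assuming positive values)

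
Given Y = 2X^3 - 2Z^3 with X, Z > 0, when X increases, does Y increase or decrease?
Y increases

Taking the partial derivative:
∂Y/∂X = 6X^2

∂Y/∂X = 6X^2 > 0 (assuming positive values)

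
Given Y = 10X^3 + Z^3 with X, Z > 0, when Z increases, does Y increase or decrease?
Y increases

Taking the partial derivative:
∂Y/∂Z = 3Z^2

∂Y/∂Z = 3Z^2 > 0 (assuming positive values)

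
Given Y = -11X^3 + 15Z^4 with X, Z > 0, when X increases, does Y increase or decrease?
Y decreases

Taking the partial derivative:
∂Y/∂X = -33X^2

∂Y/∂X = -33X^2 < 0 (assuming positive values)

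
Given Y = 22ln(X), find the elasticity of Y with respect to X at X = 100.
Elasticity = 1/ln(100) ≈ 0.2171

Elasticity = (dY/dX) · (X/Y)

dY/dX = 22/X
At X = 100: dY/dX = 11/50, Y = 22·ln(100)

Elasticity = (11/50) · (100 / (22·ln(100))) = 1/ln(100) ≈ 0.2171

Interpretation: for a small percentage change in X, the percentage change in Y is approximately 0.22 times as large.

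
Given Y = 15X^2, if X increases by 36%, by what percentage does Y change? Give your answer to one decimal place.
85.0%

For Y = 15X^2:
If X → X(1 + 0.36)
Then Y → Y · (1 + 0.36)^2
     = Y · 1.8496

Percentage change = ((1 + 0.36)^2 − 1) × 100% ≈ 85.0%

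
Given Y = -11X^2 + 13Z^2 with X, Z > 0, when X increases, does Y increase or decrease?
Y decreases

Taking the partial derivative:
∂Y/∂X = -22X

∂Y/∂X = -22X < 0 (assuming positive values)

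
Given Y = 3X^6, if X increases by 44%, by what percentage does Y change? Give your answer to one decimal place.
791.6%

For Y = 3X^6:
If X → X(1 + 0.44)
Then Y → Y · (1 + 0.44)^6
     ≈ Y · 8.9161

Percentage change = ((1 + 0.44)^6 − 1) × 100% ≈ 791.6%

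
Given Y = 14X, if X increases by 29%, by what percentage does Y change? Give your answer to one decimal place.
29.0%

For Y = 14X:
If X → X(1 + 0.29)
Then Y → Y · (1 + 0.29)^1
     = Y · 1.2900

Percentage change = ((1 + 0.29)^1 − 1) × 100% = 29.0%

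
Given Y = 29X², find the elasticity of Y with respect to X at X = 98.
Elasticity = 2

Elasticity = (dY/dX) · (X/Y)

dY/dX = 58·X
At X = 98: dY/dX = 5684, Y = 278516

Elasticity = 5684 · (98 / 278516) = 2

Interpretation: for a small percentage change in X, the percentage change in Y is approximately 2.00 times as large.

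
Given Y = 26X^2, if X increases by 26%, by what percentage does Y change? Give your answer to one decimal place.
58.8%

For Y = 26X^2:
If X → X(1 + 0.26)
Then Y → Y · (1 + 0.26)^2
     = Y · 1.5876

Percentage change = ((1 + 0.26)^2 − 1) × 100% ≈ 58.8%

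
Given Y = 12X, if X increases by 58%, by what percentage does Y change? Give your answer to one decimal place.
58.0%

For Y = 12X:
If X → X(1 + 0.58)
Then Y → Y · (1 + 0.58)^1
     = Y · 1.5800

Percentage change = ((1 + 0.58)^1 − 1) × 100% = 58.0%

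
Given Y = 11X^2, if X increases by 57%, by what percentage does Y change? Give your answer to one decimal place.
146.5%

For Y = 11X^2:
If X → X(1 + 0.57)
Then Y → Y · (1 + 0.57)^2
     = Y · 2.4649

Percentage change = ((1 + 0.57)^2 − 1) × 100% ≈ 146.5%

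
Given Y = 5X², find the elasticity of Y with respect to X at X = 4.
Elasticity = 2

Elasticity = (dY/dX) · (X/Y)

dY/dX = 10·X
At X = 4: dY/dX = 40, Y = 80

Elasticity = 40 · (4 / 80) = 2

Interpretation: for a small percentage change in X, the percentage change in Y is approximately 2.00 times as large.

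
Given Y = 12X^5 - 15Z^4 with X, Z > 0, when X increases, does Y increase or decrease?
Y increases

Taking the partial derivative:
∂Y/∂X = 60X^4

∂Y/∂X = 60X^4 > 0 (assuming positive values)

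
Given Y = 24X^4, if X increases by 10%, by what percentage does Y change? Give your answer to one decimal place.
46.4%

For Y = 24X^4:
If X → X(1 + 0.1)
Then Y → Y · (1 + 0.1)^4
     = Y · 1.4641

Percentage change = ((1 + 0.1)^4 − 1) × 100% ≈ 46.4%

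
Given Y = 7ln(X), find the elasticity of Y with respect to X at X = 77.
Elasticity = 1/ln(77) ≈ 0.2302

Elasticity = (dY/dX) · (X/Y)

dY/dX = 7/X
At X = 77: dY/dX = 1/11, Y = 7·ln(77)

Elasticity = (1/11) · (77 / (7·ln(77))) = 1/ln(77) ≈ 0.2302

Interpretation: for a small percentage change in X, the percentage change in Y is approximately 0.23 times as large.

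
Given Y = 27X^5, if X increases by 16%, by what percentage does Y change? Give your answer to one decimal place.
110.0%

For Y = 27X^5:
If X → X(1 + 0.16)
Then Y → Y · (1 + 0.16)^5
     ≈ Y · 2.1003

Percentage change = ((1 + 0.16)^5 − 1) × 100% ≈ 110.0%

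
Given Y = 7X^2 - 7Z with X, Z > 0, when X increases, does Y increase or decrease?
Y increases

Taking the partial derivative:
∂Y/∂X = 14X

∂Y/∂X = 14X > 0 (assuming positive values)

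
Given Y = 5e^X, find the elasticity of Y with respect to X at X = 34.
Elasticity = 34

Elasticity = (dY/dX) · (X/Y)

dY/dX = 5·e^X
At X = 34: dY/dX = 5·e^34, Y = 5·e^34

Elasticity = (5·e^34) · (34 / (5·e^34)) = 34

Interpretation: for a small percentage change in X, the percentage change in Y is approximately 34.00 times as large.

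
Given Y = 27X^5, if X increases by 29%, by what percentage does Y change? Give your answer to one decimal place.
257.2%

For Y = 27X^5:
If X → X(1 + 0.29)
Then Y → Y · (1 + 0.29)^5
     ≈ Y · 3.5723

Percentage change = ((1 + 0.29)^5 − 1) × 100% ≈ 257.2%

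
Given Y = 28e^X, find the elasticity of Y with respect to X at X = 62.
Elasticity = 62

Elasticity = (dY/dX) · (X/Y)

dY/dX = 28·e^X
At X = 62: dY/dX = 28·e^62, Y = 28·e^62

Elasticity = (28·e^62) · (62 / (28·e^62)) = 62

Interpretation: for a small percentage change in X, the percentage change in Y is approximately 62.00 times as large.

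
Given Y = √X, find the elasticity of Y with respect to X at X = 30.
Elasticity = 1/2

Elasticity = (dY/dX) · (X/Y)

dY/dX = 1/(2·√X)
At X = 30: dY/dX = √30/60, Y = √30

Elasticity = (√30/60) · (30 / (√30)) = 1/2

Interpretation: for a small percentage change in X, the percentage change in Y is approximately 0.50 times as large.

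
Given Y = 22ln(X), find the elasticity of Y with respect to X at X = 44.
Elasticity = 1/ln(44) ≈ 0.2643

Elasticity = (dY/dX) · (X/Y)

dY/dX = 22/X
At X = 44: dY/dX = 1/2, Y = 22·ln(44)

Elasticity = (1/2) · (44 / (22·ln(44))) = 1/ln(44) ≈ 0.2643

Interpretation: for a small percentage change in X, the percentage change in Y is approximately 0.26 times as large.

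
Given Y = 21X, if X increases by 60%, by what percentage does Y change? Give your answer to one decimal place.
60.0%

For Y = 21X:
If X → X(1 + 0.6)
Then Y → Y · (1 + 0.6)^1
     = Y · 1.6000

Percentage change = ((1 + 0.6)^1 − 1) × 100% = 60.0%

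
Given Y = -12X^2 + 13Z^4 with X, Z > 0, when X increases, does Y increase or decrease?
Y decreases

Taking the partial derivative:
∂Y/∂X = -24X

∂Y/∂X = -24X < 0 (assuming positive values)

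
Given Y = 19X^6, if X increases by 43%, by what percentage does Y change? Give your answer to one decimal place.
755.1%

For Y = 19X^6:
If X → X(1 + 0.43)
Then Y → Y · (1 + 0.43)^6
     ≈ Y · 8.5510

Percentage change = ((1 + 0.43)^6 − 1) × 100% ≈ 755.1%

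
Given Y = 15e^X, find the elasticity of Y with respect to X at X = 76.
Elasticity = 76

Elasticity = (dY/dX) · (X/Y)

dY/dX = 15·e^X
At X = 76: dY/dX = 15·e^76, Y = 15·e^76

Elasticity = (15·e^76) · (76 / (15·e^76)) = 76

Interpretation: for a small percentage change in X, the percentage change in Y is approximately 76.00 times as large.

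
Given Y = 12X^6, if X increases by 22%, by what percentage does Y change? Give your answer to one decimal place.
229.7%

For Y = 12X^6:
If X → X(1 + 0.22)
Then Y → Y · (1 + 0.22)^6
     ≈ Y · 3.2973

Percentage change = ((1 + 0.22)^6 − 1) × 100% ≈ 229.7%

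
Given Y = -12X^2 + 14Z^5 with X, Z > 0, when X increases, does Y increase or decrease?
Y decreases

Taking the partial derivative:
∂Y/∂X = -24X

∂Y/∂X = -24X < 0 (assuming positive values)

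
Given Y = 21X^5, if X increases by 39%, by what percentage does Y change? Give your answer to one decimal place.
418.9%

For Y = 21X^5:
If X → X(1 + 0.39)
Then Y → Y · (1 + 0.39)^5
     ≈ Y · 5.1889

Percentage change = ((1 + 0.39)^5 − 1) × 100% ≈ 418.9%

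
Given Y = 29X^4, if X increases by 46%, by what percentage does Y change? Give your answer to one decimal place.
354.4%

For Y = 29X^4:
If X → X(1 + 0.46)
Then Y → Y · (1 + 0.46)^4
     ≈ Y · 4.5437

Percentage change = ((1 + 0.46)^4 − 1) × 100% ≈ 354.4%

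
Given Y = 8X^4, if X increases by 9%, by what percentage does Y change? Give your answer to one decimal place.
41.2%

For Y = 8X^4:
If X → X(1 + 0.09)
Then Y → Y · (1 + 0.09)^4
     ≈ Y · 1.4116

Percentage change = ((1 + 0.09)^4 − 1) × 100% ≈ 41.2%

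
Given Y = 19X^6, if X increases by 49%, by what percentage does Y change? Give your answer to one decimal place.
994.3%

For Y = 19X^6:
If X → X(1 + 0.49)
Then Y → Y · (1 + 0.49)^6
     ≈ Y · 10.9425

Percentage change = ((1 + 0.49)^6 − 1) × 100% ≈ 994.3%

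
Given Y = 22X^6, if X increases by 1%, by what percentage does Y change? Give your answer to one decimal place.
6.2%

For Y = 22X^6:
If X → X(1 + 0.01)
Then Y → Y · (1 + 0.01)^6
     ≈ Y · 1.0615

Percentage change = ((1 + 0.01)^6 − 1) × 100% ≈ 6.2%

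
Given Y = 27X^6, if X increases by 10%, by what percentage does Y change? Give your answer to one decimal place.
77.2%

For Y = 27X^6:
If X → X(1 + 0.1)
Then Y → Y · (1 + 0.1)^6
     ≈ Y · 1.7716

Percentage change = ((1 + 0.1)^6 − 1) × 100% ≈ 77.2%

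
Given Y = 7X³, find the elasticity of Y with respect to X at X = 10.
Elasticity = 3

Elasticity = (dY/dX) · (X/Y)

dY/dX = 21·X²
At X = 10: dY/dX = 2100, Y = 7000

Elasticity = 2100 · (10 / 7000) = 3

Interpretation: for a small percentage change in X, the percentage change in Y is approximately 3.00 times as large.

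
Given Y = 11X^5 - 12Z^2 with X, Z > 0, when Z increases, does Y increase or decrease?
Y decreases

Taking the partial derivative:
∂Y/∂Z = -24Z

∂Y/∂Z = -24Z < 0 (assuming positive values)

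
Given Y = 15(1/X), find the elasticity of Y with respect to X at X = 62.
Elasticity = -1

Elasticity = (dY/dX) · (X/Y)

dY/dX = -15/X²
At X = 62: dY/dX = -15/3844, Y = 15/62

Elasticity = (-15/3844) · (62 / (15/62)) = -1

Interpretation: for a small percentage change in X, the percentage change in Y is approximately -1.00 times as large.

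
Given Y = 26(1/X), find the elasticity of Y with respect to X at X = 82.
Elasticity = -1

Elasticity = (dY/dX) · (X/Y)

dY/dX = -26/X²
At X = 82: dY/dX = -13/3362, Y = 13/41

Elasticity = (-13/3362) · (82 / (13/41)) = -1

Interpretation: for a small percentage change in X, the percentage change in Y is approximately -1.00 times as large.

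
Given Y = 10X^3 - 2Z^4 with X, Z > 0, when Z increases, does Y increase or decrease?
Y decreases

Taking the partial derivative:
∂Y/∂Z = -8Z^3

∂Y/∂Z = -8Z^3 < 0 (assuming positive values)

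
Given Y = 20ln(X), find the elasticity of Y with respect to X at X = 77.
Elasticity = 1/ln(77) ≈ 0.2302

Elasticity = (dY/dX) · (X/Y)

dY/dX = 20/X
At X = 77: dY/dX = 20/77, Y = 20·ln(77)

Elasticity = (20/77) · (77 / (20·ln(77))) = 1/ln(77) ≈ 0.2302

Interpretation: for a small percentage change in X, the percentage change in Y is approximately 0.23 times as large.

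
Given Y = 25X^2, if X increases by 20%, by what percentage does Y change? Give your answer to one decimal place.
44.0%

For Y = 25X^2:
If X → X(1 + 0.2)
Then Y → Y · (1 + 0.2)^2
     = Y · 1.4400

Percentage change = ((1 + 0.2)^2 − 1) × 100% = 44.0%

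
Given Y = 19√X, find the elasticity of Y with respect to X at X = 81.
Elasticity = 1/2

Elasticity = (dY/dX) · (X/Y)

dY/dX = 19/(2·√X)
At X = 81: dY/dX = 19/18, Y = 171

Elasticity = (19/18) · (81 / 171) = 1/2

Interpretation: for a small percentage change in X, the percentage change in Y is approximately 0.50 times as large.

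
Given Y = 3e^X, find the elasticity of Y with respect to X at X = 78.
Elasticity = 78

Elasticity = (dY/dX) · (X/Y)

dY/dX = 3·e^X
At X = 78: dY/dX = 3·e^78, Y = 3·e^78

Elasticity = (3·e^78) · (78 / (3·e^78)) = 78

Interpretation: for a small percentage change in X, the percentage change in Y is approximately 78.00 times as large.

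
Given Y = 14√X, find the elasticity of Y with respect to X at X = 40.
Elasticity = 1/2

Elasticity = (dY/dX) · (X/Y)

dY/dX = 7/√X
At X = 40: dY/dX = 7·√10/20, Y = 28·√10

Elasticity = (7·√10/20) · (40 / (28·√10)) = 1/2

Interpretation: for a small percentage change in X, the percentage change in Y is approximately 0.50 times as large.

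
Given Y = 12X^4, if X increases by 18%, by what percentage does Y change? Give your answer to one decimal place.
93.9%

For Y = 12X^4:
If X → X(1 + 0.18)
Then Y → Y · (1 + 0.18)^4
     ≈ Y · 1.9388

Percentage change = ((1 + 0.18)^4 − 1) × 100% ≈ 93.9%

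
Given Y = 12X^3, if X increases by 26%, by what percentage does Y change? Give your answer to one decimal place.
100.0%

For Y = 12X^3:
If X → X(1 + 0.26)
Then Y → Y · (1 + 0.26)^3
     ≈ Y · 2.0004

Percentage change = ((1 + 0.26)^3 − 1) × 100% ≈ 100.0%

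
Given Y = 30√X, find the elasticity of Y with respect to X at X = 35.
Elasticity = 1/2

Elasticity = (dY/dX) · (X/Y)

dY/dX = 15/√X
At X = 35: dY/dX = 3·√35/7, Y = 30·√35

Elasticity = (3·√35/7) · (35 / (30·√35)) = 1/2

Interpretation: for a small percentage change in X, the percentage change in Y is approximately 0.50 times as large.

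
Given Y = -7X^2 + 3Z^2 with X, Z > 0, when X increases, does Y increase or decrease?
Y decreases

Taking the partial derivative:
∂Y/∂X = -14X

∂Y/∂X = -14X < 0 (assuming positive values)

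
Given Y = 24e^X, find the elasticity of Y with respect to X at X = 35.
Elasticity = 35

Elasticity = (dY/dX) · (X/Y)

dY/dX = 24·e^X
At X = 35: dY/dX = 24·e^35, Y = 24·e^35

Elasticity = (24·e^35) · (35 / (24·e^35)) = 35

Interpretation: for a small percentage change in X, the percentage change in Y is approximately 35.00 times as large.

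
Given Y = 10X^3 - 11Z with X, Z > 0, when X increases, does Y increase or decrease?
Y increases

Taking the partial derivative:
∂Y/∂X = 30X^2

∂Y/∂X = 30X^2 > 0 (assuming positive values)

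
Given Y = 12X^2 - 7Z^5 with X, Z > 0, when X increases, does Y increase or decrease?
Y increases

Taking the partial derivative:
∂Y/∂X = 24X

∂Y/∂X = 24X > 0 (assuming positive values)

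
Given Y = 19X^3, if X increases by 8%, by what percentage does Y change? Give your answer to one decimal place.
26.0%

For Y = 19X^3:
If X → X(1 + 0.08)
Then Y → Y · (1 + 0.08)^3
     ≈ Y · 1.2597

Percentage change = ((1 + 0.08)^3 − 1) × 100% ≈ 26.0%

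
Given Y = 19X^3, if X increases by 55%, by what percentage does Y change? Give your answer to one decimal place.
272.4%

For Y = 19X^3:
If X → X(1 + 0.55)
Then Y → Y · (1 + 0.55)^3
     ≈ Y · 3.7239

Percentage change = ((1 + 0.55)^3 − 1) × 100% ≈ 272.4%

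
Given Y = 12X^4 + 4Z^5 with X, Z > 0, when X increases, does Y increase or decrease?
Y increases

Taking the partial derivative:
∂Y/∂X = 48X^3

∂Y/∂X = 48X^3 > 0 (assuming positive values)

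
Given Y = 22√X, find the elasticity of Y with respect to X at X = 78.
Elasticity = 1/2

Elasticity = (dY/dX) · (X/Y)

dY/dX = 11/√X
At X = 78: dY/dX = 11·√78/78, Y = 22·√78

Elasticity = (11·√78/78) · (78 / (22·√78)) = 1/2

Interpretation: for a small percentage change in X, the percentage change in Y is approximately 0.50 times as large.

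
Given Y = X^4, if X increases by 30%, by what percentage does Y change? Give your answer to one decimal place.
185.6%

For Y = X^4:
If X → X(1 + 0.3)
Then Y → Y · (1 + 0.3)^4
     = Y · 2.8561

Percentage change = ((1 + 0.3)^4 − 1) × 100% ≈ 185.6%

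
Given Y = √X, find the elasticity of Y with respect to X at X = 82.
Elasticity = 1/2

Elasticity = (dY/dX) · (X/Y)

dY/dX = 1/(2·√X)
At X = 82: dY/dX = √82/164, Y = √82

Elasticity = (√82/164) · (82 / (√82)) = 1/2

Interpretation: for a small percentage change in X, the percentage change in Y is approximately 0.50 times as large.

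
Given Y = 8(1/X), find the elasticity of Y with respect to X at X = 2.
Elasticity = -1

Elasticity = (dY/dX) · (X/Y)

dY/dX = -8/X²
At X = 2: dY/dX = -2, Y = 4

Elasticity = (-2) · (2 / 4) = -1

Interpretation: for a small percentage change in X, the percentage change in Y is approximately -1.00 times as large.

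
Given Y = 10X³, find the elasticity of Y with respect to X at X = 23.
Elasticity = 3

Elasticity = (dY/dX) · (X/Y)

dY/dX = 30·X²
At X = 23: dY/dX = 15870, Y = 121670

Elasticity = 15870 · (23 / 121670) = 3

Interpretation: for a small percentage change in X, the percentage change in Y is approximately 3.00 times as large.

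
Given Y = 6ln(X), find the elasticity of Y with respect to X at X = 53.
Elasticity = 1/ln(53) ≈ 0.2519

Elasticity = (dY/dX) · (X/Y)

dY/dX = 6/X
At X = 53: dY/dX = 6/53, Y = 6·ln(53)

Elasticity = (6/53) · (53 / (6·ln(53))) = 1/ln(53) ≈ 0.2519

Interpretation: for a small percentage change in X, the percentage change in Y is approximately 0.25 times as large.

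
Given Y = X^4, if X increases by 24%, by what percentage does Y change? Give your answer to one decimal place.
136.4%

For Y = X^4:
If X → X(1 + 0.24)
Then Y → Y · (1 + 0.24)^4
     ≈ Y · 2.3642

Percentage change = ((1 + 0.24)^4 − 1) × 100% ≈ 136.4%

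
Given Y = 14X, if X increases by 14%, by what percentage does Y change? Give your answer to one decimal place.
14.0%

For Y = 14X:
If X → X(1 + 0.14)
Then Y → Y · (1 + 0.14)^1
     = Y · 1.1400

Percentage change = ((1 + 0.14)^1 − 1) × 100% = 14.0%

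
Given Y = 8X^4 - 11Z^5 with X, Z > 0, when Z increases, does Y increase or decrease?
Y decreases

Taking the partial derivative:
∂Y/∂Z = -55Z^4

∂Y/∂Z = -55Z^4 < 0 (assuming positive values)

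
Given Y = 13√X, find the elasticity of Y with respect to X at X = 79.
Elasticity = 1/2

Elasticity = (dY/dX) · (X/Y)

dY/dX = 13/(2·√X)
At X = 79: dY/dX = 13·√79/158, Y = 13·√79

Elasticity = (13·√79/158) · (79 / (13·√79)) = 1/2

Interpretation: for a small percentage change in X, the percentage change in Y is approximately 0.50 times as large.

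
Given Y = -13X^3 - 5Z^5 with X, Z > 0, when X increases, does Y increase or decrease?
Y decreases

Taking the partial derivative:
∂Y/∂X = -39X^2

∂Y/∂X = -39X^2 < 0 (assuming positive values)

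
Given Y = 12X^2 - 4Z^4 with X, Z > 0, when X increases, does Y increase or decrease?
Y increases

Taking the partial derivative:
∂Y/∂X = 24X

∂Y/∂X = 24X > 0 (assuming positive values)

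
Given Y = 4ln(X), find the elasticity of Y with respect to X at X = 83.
Elasticity = 1/ln(83) ≈ 0.2263

Elasticity = (dY/dX) · (X/Y)

dY/dX = 4/X
At X = 83: dY/dX = 4/83, Y = 4·ln(83)

Elasticity = (4/83) · (83 / (4·ln(83))) = 1/ln(83) ≈ 0.2263

Interpretation: for a small percentage change in X, the percentage change in Y is approximately 0.23 times as large.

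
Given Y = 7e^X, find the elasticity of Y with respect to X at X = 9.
Elasticity = 9

Elasticity = (dY/dX) · (X/Y)

dY/dX = 7·e^X
At X = 9: dY/dX = 7·e^9, Y = 7·e^9

Elasticity = (7·e^9) · (9 / (7·e^9)) = 9

Interpretation: for a small percentage change in X, the percentage change in Y is approximately 9.00 times as large.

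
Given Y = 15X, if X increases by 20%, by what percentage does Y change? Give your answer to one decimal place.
20.0%

For Y = 15X:
If X → X(1 + 0.2)
Then Y → Y · (1 + 0.2)^1
     = Y · 1.2000

Percentage change = ((1 + 0.2)^1 − 1) × 100% = 20.0%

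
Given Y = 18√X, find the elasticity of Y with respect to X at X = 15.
Elasticity = 1/2

Elasticity = (dY/dX) · (X/Y)

dY/dX = 9/√X
At X = 15: dY/dX = 3·√15/5, Y = 18·√15

Elasticity = (3·√15/5) · (15 / (18·√15)) = 1/2

Interpretation: for a small percentage change in X, the percentage change in Y is approximately 0.50 times as large.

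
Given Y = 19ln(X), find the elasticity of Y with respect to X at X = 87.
Elasticity = 1/ln(87) ≈ 0.2239

Elasticity = (dY/dX) · (X/Y)

dY/dX = 19/X
At X = 87: dY/dX = 19/87, Y = 19·ln(87)

Elasticity = (19/87) · (87 / (19·ln(87))) = 1/ln(87) ≈ 0.2239

Interpretation: for a small percentage change in X, the percentage change in Y is approximately 0.22 times as large.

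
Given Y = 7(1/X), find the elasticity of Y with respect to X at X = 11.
Elasticity = -1

Elasticity = (dY/dX) · (X/Y)

dY/dX = -7/X²
At X = 11: dY/dX = -7/121, Y = 7/11

Elasticity = (-7/121) · (11 / (7/11)) = -1

Interpretation: for a small percentage change in X, the percentage change in Y is approximately -1.00 times as large.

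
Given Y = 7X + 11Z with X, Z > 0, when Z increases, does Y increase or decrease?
Y increases

Taking the partial derivative:
∂Y/∂Z = 11

∂Y/∂Z = 11 > 0 (assuming positive values)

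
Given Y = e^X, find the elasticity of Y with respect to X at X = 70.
Elasticity = 70

Elasticity = (dY/dX) · (X/Y)

dY/dX = e^X
At X = 70: dY/dX = e^70, Y = e^70

Elasticity = (e^70) · (70 / (e^70)) = 70

Interpretation: for a small percentage change in X, the percentage change in Y is approximately 70.00 times as large.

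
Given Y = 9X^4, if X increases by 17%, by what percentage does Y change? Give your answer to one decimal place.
87.4%

For Y = 9X^4:
If X → X(1 + 0.17)
Then Y → Y · (1 + 0.17)^4
     ≈ Y · 1.8739

Percentage change = ((1 + 0.17)^4 − 1) × 100% ≈ 87.4%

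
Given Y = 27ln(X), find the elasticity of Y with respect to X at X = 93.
Elasticity = 1/ln(93) ≈ 0.2206

Elasticity = (dY/dX) · (X/Y)

dY/dX = 27/X
At X = 93: dY/dX = 9/31, Y = 27·ln(93)

Elasticity = (9/31) · (93 / (27·ln(93))) = 1/ln(93) ≈ 0.2206

Interpretation: for a small percentage change in X, the percentage change in Y is approximately 0.22 times as large.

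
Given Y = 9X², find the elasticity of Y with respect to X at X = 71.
Elasticity = 2

Elasticity = (dY/dX) · (X/Y)

dY/dX = 18·X
At X = 71: dY/dX = 1278, Y = 45369

Elasticity = 1278 · (71 / 45369) = 2

Interpretation: for a small percentage change in X, the percentage change in Y is approximately 2.00 times as large.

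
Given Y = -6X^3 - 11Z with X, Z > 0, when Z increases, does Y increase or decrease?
Y decreases

Taking the partial derivative:
∂Y/∂Z = -11

∂Y/∂Z = -11 < 0 (assuming positive values)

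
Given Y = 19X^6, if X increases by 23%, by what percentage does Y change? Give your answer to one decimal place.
246.3%

For Y = 19X^6:
If X → X(1 + 0.23)
Then Y → Y · (1 + 0.23)^6
     ≈ Y · 3.4628

Percentage change = ((1 + 0.23)^6 − 1) × 100% ≈ 246.3%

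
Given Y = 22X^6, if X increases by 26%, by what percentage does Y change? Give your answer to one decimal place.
300.2%

For Y = 22X^6:
If X → X(1 + 0.26)
Then Y → Y · (1 + 0.26)^6
     ≈ Y · 4.0015

Percentage change = ((1 + 0.26)^6 − 1) × 100% ≈ 300.2%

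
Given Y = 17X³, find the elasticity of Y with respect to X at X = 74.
Elasticity = 3

Elasticity = (dY/dX) · (X/Y)

dY/dX = 51·X²
At X = 74: dY/dX = 279276, Y = 6888808

Elasticity = 279276 · (74 / 6888808) = 3

Interpretation: for a small percentage change in X, the percentage change in Y is approximately 3.00 times as large.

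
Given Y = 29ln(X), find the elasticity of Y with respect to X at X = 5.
Elasticity = 1/ln(5) ≈ 0.6213

Elasticity = (dY/dX) · (X/Y)

dY/dX = 29/X
At X = 5: dY/dX = 29/5, Y = 29·ln(5)

Elasticity = (29/5) · (5 / (29·ln(5))) = 1/ln(5) ≈ 0.6213

Interpretation: for a small percentage change in X, the percentage change in Y is approximately 0.62 times as large.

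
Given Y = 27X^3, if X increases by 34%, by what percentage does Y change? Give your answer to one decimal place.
140.6%

For Y = 27X^3:
If X → X(1 + 0.34)
Then Y → Y · (1 + 0.34)^3
     ≈ Y · 2.4061

Percentage change = ((1 + 0.34)^3 − 1) × 100% ≈ 140.6%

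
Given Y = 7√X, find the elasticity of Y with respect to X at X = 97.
Elasticity = 1/2

Elasticity = (dY/dX) · (X/Y)

dY/dX = 7/(2·√X)
At X = 97: dY/dX = 7·√97/194, Y = 7·√97

Elasticity = (7·√97/194) · (97 / (7·√97)) = 1/2

Interpretation: for a small percentage change in X, the percentage change in Y is approximately 0.50 times as large.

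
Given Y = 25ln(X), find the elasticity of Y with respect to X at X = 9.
Elasticity = 1/ln(9) ≈ 0.4551

Elasticity = (dY/dX) · (X/Y)

dY/dX = 25/X
At X = 9: dY/dX = 25/9, Y = 25·ln(9)

Elasticity = (25/9) · (9 / (25·ln(9))) = 1/ln(9) ≈ 0.4551

Interpretation: for a small percentage change in X, the percentage change in Y is approximately 0.46 times as large.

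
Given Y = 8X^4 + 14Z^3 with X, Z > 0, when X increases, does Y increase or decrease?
Y increases

Taking the partial derivative:
∂Y/∂X = 32X^3

∂Y/∂X = 32X^3 > 0 (assuming positive values)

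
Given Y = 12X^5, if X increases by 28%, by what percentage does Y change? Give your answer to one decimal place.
243.6%

For Y = 12X^5:
If X → X(1 + 0.28)
Then Y → Y · (1 + 0.28)^5
     ≈ Y · 3.4360

Percentage change = ((1 + 0.28)^5 − 1) × 100% ≈ 243.6%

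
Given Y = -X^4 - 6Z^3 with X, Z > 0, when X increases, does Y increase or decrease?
Y decreases

Taking the partial derivative:
∂Y/∂X = -4X^3

∂Y/∂X = -4X^3 < 0 (assuming positive values)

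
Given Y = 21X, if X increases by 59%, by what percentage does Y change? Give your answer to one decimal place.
59.0%

For Y = 21X:
If X → X(1 + 0.59)
Then Y → Y · (1 + 0.59)^1
     = Y · 1.5900

Percentage change = ((1 + 0.59)^1 − 1) × 100% = 59.0%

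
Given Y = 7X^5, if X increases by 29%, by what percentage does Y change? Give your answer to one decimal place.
257.2%

For Y = 7X^5:
If X → X(1 + 0.29)
Then Y → Y · (1 + 0.29)^5
     ≈ Y · 3.5723

Percentage change = ((1 + 0.29)^5 − 1) × 100% ≈ 257.2%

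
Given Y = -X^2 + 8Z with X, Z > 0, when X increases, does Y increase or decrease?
Y decreases

Taking the partial derivative:
∂Y/∂X = -2X

∂Y/∂X = -2X < 0 (assuming positive values)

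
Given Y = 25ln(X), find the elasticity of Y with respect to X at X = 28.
Elasticity = 1/ln(28) ≈ 0.3001

Elasticity = (dY/dX) · (X/Y)

dY/dX = 25/X
At X = 28: dY/dX = 25/28, Y = 25·ln(28)

Elasticity = (25/28) · (28 / (25·ln(28))) = 1/ln(28) ≈ 0.3001

Interpretation: for a small percentage change in X, the percentage change in Y is approximately 0.30 times as large.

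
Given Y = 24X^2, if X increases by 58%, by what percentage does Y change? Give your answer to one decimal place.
149.6%

For Y = 24X^2:
If X → X(1 + 0.58)
Then Y → Y · (1 + 0.58)^2
     = Y · 2.4964

Percentage change = ((1 + 0.58)^2 − 1) × 100% ≈ 149.6%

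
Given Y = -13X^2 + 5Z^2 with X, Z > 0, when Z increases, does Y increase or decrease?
Y increases

Taking the partial derivative:
∂Y/∂Z = 10Z

∂Y/∂Z = 10Z > 0 (assuming positive values)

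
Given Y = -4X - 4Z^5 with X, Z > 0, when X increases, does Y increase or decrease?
Y decreases

Taking the partial derivative:
∂Y/∂X = -4

∂Y/∂X = -4 < 0 (assuming positive values)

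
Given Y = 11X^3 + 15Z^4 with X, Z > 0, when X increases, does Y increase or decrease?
Y increases

Taking the partial derivative:
∂Y/∂X = 33X^2

∂Y/∂X = 33X^2 > 0 (assuming positive values)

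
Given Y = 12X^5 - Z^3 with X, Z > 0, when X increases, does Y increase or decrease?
Y increases

Taking the partial derivative:
∂Y/∂X = 60X^4

∂Y/∂X = 60X^4 > 0 (assuming positive values)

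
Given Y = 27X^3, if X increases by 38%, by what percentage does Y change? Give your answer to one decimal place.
162.8%

For Y = 27X^3:
If X → X(1 + 0.38)
Then Y → Y · (1 + 0.38)^3
     ≈ Y · 2.6281

Percentage change = ((1 + 0.38)^3 − 1) × 100% ≈ 162.8%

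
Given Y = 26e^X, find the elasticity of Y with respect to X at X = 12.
Elasticity = 12

Elasticity = (dY/dX) · (X/Y)

dY/dX = 26·e^X
At X = 12: dY/dX = 26·e^12, Y = 26·e^12

Elasticity = (26·e^12) · (12 / (26·e^12)) = 12

Interpretation: for a small percentage change in X, the percentage change in Y is approximately 12.00 times as large.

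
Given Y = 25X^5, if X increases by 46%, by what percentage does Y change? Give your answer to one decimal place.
563.4%

For Y = 25X^5:
If X → X(1 + 0.46)
Then Y → Y · (1 + 0.46)^5
     ≈ Y · 6.6338

Percentage change = ((1 + 0.46)^5 − 1) × 100% ≈ 563.4%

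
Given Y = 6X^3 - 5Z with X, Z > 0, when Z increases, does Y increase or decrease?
Y decreases

Taking the partial derivative:
∂Y/∂Z = -5

∂Y/∂Z = -5 < 0 (assuming positive values)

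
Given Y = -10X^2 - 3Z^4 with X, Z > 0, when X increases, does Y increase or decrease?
Y decreases

Taking the partial derivative:
∂Y/∂X = -20X

∂Y/∂X = -20X < 0 (assuming positive values)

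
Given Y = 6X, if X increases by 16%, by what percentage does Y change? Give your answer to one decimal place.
16.0%

For Y = 6X:
If X → X(1 + 0.16)
Then Y → Y · (1 + 0.16)^1
     = Y · 1.1600

Percentage change = ((1 + 0.16)^1 − 1) × 100% = 16.0%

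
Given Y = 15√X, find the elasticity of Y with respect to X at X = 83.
Elasticity = 1/2

Elasticity = (dY/dX) · (X/Y)

dY/dX = 15/(2·√X)
At X = 83: dY/dX = 15·√83/166, Y = 15·√83

Elasticity = (15·√83/166) · (83 / (15·√83)) = 1/2

Interpretation: for a small percentage change in X, the percentage change in Y is approximately 0.50 times as large.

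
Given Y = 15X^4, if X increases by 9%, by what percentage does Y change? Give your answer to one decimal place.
41.2%

For Y = 15X^4:
If X → X(1 + 0.09)
Then Y → Y · (1 + 0.09)^4
     ≈ Y · 1.4116

Percentage change = ((1 + 0.09)^4 − 1) × 100% ≈ 41.2%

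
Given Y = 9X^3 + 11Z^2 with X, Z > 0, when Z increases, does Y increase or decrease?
Y increases

Taking the partial derivative:
∂Y/∂Z = 22Z

∂Y/∂Z = 22Z > 0 (assuming positive values)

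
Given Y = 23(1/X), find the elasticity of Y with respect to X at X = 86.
Elasticity = -1

Elasticity = (dY/dX) · (X/Y)

dY/dX = -23/X²
At X = 86: dY/dX = -23/7396, Y = 23/86

Elasticity = (-23/7396) · (86 / (23/86)) = -1

Interpretation: for a small percentage change in X, the percentage change in Y is approximately -1.00 times as large.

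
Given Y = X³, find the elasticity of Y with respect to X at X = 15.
Elasticity = 3

Elasticity = (dY/dX) · (X/Y)

dY/dX = 3·X²
At X = 15: dY/dX = 675, Y = 3375

Elasticity = 675 · (15 / 3375) = 3

Interpretation: for a small percentage change in X, the percentage change in Y is approximately 3.00 times as large.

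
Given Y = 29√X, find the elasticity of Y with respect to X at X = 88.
Elasticity = 1/2

Elasticity = (dY/dX) · (X/Y)

dY/dX = 29/(2·√X)
At X = 88: dY/dX = 29·√22/88, Y = 58·√22

Elasticity = (29·√22/88) · (88 / (58·√22)) = 1/2

Interpretation: for a small percentage change in X, the percentage change in Y is approximately 0.50 times as large.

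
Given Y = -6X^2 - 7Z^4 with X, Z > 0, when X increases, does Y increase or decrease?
Y decreases

Taking the partial derivative:
∂Y/∂X = -12X

∂Y/∂X = -12X < 0 (assuming positive values)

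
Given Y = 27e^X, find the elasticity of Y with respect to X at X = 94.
Elasticity = 94

Elasticity = (dY/dX) · (X/Y)

dY/dX = 27·e^X
At X = 94: dY/dX = 27·e^94, Y = 27·e^94

Elasticity = (27·e^94) · (94 / (27·e^94)) = 94

Interpretation: for a small percentage change in X, the percentage change in Y is approximately 94.00 times as large.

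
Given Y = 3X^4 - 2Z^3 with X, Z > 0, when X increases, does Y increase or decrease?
Y increases

Taking the partial derivative:
∂Y/∂X = 12X^3

∂Y/∂X = 12X^3 > 0 (assuming positive values)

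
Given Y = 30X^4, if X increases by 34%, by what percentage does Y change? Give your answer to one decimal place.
222.4%

For Y = 30X^4:
If X → X(1 + 0.34)
Then Y → Y · (1 + 0.34)^4
     ≈ Y · 3.2242

Percentage change = ((1 + 0.34)^4 − 1) × 100% ≈ 222.4%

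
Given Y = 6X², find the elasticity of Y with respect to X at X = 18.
Elasticity = 2

Elasticity = (dY/dX) · (X/Y)

dY/dX = 12·X
At X = 18: dY/dX = 216, Y = 1944

Elasticity = 216 · (18 / 1944) = 2

Interpretation: for a small percentage change in X, the percentage change in Y is approximately 2.00 times as large.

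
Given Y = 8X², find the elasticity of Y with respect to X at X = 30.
Elasticity = 2

Elasticity = (dY/dX) · (X/Y)

dY/dX = 16·X
At X = 30: dY/dX = 480, Y = 7200

Elasticity = 480 · (30 / 7200) = 2

Interpretation: for a small percentage change in X, the percentage change in Y is approximately 2.00 times as large.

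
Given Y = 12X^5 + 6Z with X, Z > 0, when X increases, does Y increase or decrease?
Y increases

Taking the partial derivative:
∂Y/∂X = 60X^4

∂Y/∂X = 60X^4 > 0 (assuming positive values)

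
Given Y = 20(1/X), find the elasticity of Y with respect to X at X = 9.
Elasticity = -1

Elasticity = (dY/dX) · (X/Y)

dY/dX = -20/X²
At X = 9: dY/dX = -20/81, Y = 20/9

Elasticity = (-20/81) · (9 / (20/9)) = -1

Interpretation: for a small percentage change in X, the percentage change in Y is approximately -1.00 times as large.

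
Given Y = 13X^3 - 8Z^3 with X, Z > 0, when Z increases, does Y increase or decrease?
Y decreases

Taking the partial derivative:
∂Y/∂Z = -24Z^2

∂Y/∂Z = -24Z^2 < 0 (assuming positive values)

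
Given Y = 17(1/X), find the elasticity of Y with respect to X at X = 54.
Elasticity = -1

Elasticity = (dY/dX) · (X/Y)

dY/dX = -17/X²
At X = 54: dY/dX = -17/2916, Y = 17/54

Elasticity = (-17/2916) · (54 / (17/54)) = -1

Interpretation: for a small percentage change in X, the percentage change in Y is approximately -1.00 times as large.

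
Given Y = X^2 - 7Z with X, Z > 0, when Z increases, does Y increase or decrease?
Y decreases

Taking the partial derivative:
∂Y/∂Z = -7

∂Y/∂Z = -7 < 0 (assuming positive values)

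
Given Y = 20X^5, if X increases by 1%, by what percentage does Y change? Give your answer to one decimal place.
5.1%

For Y = 20X^5:
If X → X(1 + 0.01)
Then Y → Y · (1 + 0.01)^5
     ≈ Y · 1.0510

Percentage change = ((1 + 0.01)^5 − 1) × 100% ≈ 5.1%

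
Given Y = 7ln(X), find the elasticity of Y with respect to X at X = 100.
Elasticity = 1/ln(100) ≈ 0.2171

Elasticity = (dY/dX) · (X/Y)

dY/dX = 7/X
At X = 100: dY/dX = 7/100, Y = 7·ln(100)

Elasticity = (7/100) · (100 / (7·ln(100))) = 1/ln(100) ≈ 0.2171

Interpretation: for a small percentage change in X, the percentage change in Y is approximately 0.22 times as large.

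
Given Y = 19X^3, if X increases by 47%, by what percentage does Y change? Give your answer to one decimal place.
217.7%

For Y = 19X^3:
If X → X(1 + 0.47)
Then Y → Y · (1 + 0.47)^3
     ≈ Y · 3.1765

Percentage change = ((1 + 0.47)^3 − 1) × 100% ≈ 217.7%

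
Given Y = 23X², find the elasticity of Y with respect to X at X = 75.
Elasticity = 2

Elasticity = (dY/dX) · (X/Y)

dY/dX = 46·X
At X = 75: dY/dX = 3450, Y = 129375

Elasticity = 3450 · (75 / 129375) = 2

Interpretation: for a small percentage change in X, the percentage change in Y is approximately 2.00 times as large.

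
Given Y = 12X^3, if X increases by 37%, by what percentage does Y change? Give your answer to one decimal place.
157.1%

For Y = 12X^3:
If X → X(1 + 0.37)
Then Y → Y · (1 + 0.37)^3
     ≈ Y · 2.5714

Percentage change = ((1 + 0.37)^3 − 1) × 100% ≈ 157.1%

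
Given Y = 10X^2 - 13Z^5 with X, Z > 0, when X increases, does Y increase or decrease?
Y increases

Taking the partial derivative:
∂Y/∂X = 20X

∂Y/∂X = 20X > 0 (assuming positive values)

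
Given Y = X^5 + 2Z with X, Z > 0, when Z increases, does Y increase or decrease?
Y increases

Taking the partial derivative:
∂Y/∂Z = 2

∂Y/∂Z = 2 > 0 (assuming positive values)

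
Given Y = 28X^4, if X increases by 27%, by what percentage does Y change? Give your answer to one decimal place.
160.1%

For Y = 28X^4:
If X → X(1 + 0.27)
Then Y → Y · (1 + 0.27)^4
     ≈ Y · 2.6014

Percentage change = ((1 + 0.27)^4 − 1) × 100% ≈ 160.1%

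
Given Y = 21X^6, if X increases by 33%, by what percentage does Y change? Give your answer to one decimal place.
453.5%

For Y = 21X^6:
If X → X(1 + 0.33)
Then Y → Y · (1 + 0.33)^6
     ≈ Y · 5.5349

Percentage change = ((1 + 0.33)^6 − 1) × 100% ≈ 453.5%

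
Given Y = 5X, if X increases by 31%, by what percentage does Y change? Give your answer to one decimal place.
31.0%

For Y = 5X:
If X → X(1 + 0.31)
Then Y → Y · (1 + 0.31)^1
     = Y · 1.3100

Percentage change = ((1 + 0.31)^1 − 1) × 100% = 31.0%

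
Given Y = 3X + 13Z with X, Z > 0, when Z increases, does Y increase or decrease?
Y increases

Taking the partial derivative:
∂Y/∂Z = 13

∂Y/∂Z = 13 > 0 (assuming positive values)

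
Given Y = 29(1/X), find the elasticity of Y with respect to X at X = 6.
Elasticity = -1

Elasticity = (dY/dX) · (X/Y)

dY/dX = -29/X²
At X = 6: dY/dX = -29/36, Y = 29/6

Elasticity = (-29/36) · (6 / (29/6)) = -1

Interpretation: for a small percentage change in X, the percentage change in Y is approximately -1.00 times as large.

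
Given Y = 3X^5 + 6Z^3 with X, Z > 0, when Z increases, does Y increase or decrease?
Y increases

Taking the partial derivative:
∂Y/∂Z = 18Z^2

∂Y/∂Z = 18Z^2 > 0 (assuming positive values)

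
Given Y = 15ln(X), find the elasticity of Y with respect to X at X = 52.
Elasticity = 1/ln(52) ≈ 0.2531

Elasticity = (dY/dX) · (X/Y)

dY/dX = 15/X
At X = 52: dY/dX = 15/52, Y = 15·ln(52)

Elasticity = (15/52) · (52 / (15·ln(52))) = 1/ln(52) ≈ 0.2531

Interpretation: for a small percentage change in X, the percentage change in Y is approximately 0.25 times as large.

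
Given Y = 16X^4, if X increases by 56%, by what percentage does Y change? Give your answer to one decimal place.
492.2%

For Y = 16X^4:
If X → X(1 + 0.56)
Then Y → Y · (1 + 0.56)^4
     ≈ Y · 5.9224

Percentage change = ((1 + 0.56)^4 − 1) × 100% ≈ 492.2%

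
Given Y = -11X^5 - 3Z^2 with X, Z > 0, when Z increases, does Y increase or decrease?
Y decreases

Taking the partial derivative:
∂Y/∂Z = -6Z

∂Y/∂Z = -6Z < 0 (assuming positive values)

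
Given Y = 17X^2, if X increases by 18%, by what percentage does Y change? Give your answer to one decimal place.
39.2%

For Y = 17X^2:
If X → X(1 + 0.18)
Then Y → Y · (1 + 0.18)^2
     = Y · 1.3924

Percentage change = ((1 + 0.18)^2 − 1) × 100% ≈ 39.2%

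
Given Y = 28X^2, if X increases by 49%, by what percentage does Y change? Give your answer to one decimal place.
122.0%

For Y = 28X^2:
If X → X(1 + 0.49)
Then Y → Y · (1 + 0.49)^2
     = Y · 2.2201

Percentage change = ((1 + 0.49)^2 − 1) × 100% ≈ 122.0%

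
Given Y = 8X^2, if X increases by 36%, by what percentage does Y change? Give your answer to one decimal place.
85.0%

For Y = 8X^2:
If X → X(1 + 0.36)
Then Y → Y · (1 + 0.36)^2
     = Y · 1.8496

Percentage change = ((1 + 0.36)^2 − 1) × 100% ≈ 85.0%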